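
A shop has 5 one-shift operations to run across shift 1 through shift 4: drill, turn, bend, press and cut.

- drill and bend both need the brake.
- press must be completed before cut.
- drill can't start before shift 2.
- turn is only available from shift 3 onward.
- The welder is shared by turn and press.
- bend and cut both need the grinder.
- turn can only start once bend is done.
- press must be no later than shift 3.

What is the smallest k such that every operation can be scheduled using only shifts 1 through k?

3 shifts

The precedence chain requires at least 2 distinct shifts.
turn can't be placed before shift 3, so the schedule must run through at least shift 3.
3 works (last occupied shift: shift 3): for example cut -> shift 2; bend -> shift 1; drill -> shift 2; press -> shift 1; turn -> shift 3.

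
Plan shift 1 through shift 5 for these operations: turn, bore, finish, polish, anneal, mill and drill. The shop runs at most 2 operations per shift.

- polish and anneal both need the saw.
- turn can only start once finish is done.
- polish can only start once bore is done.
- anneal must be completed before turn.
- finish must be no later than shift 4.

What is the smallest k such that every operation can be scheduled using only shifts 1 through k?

The precedence chain requires at least 2 distinct shifts.
With at most 2 per shift and 7 operations, at least 4 shifts are needed.
4 works (last occupied shift: shift 4): for example anneal -> shift 1; turn -> shift 2; bore -> shift 2; finish -> shift 1; drill -> shift 4; polish -> shift 3; mill -> shift 3.

4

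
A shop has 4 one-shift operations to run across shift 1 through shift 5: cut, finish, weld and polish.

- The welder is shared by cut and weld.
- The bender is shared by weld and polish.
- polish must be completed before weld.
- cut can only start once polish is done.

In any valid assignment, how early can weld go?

Precedence pushes weld to at least shift 2.
weld at shift 2 is achievable: finish in shift 1, weld in shift 2, cut in shift 3, polish in shift 1.

shift 2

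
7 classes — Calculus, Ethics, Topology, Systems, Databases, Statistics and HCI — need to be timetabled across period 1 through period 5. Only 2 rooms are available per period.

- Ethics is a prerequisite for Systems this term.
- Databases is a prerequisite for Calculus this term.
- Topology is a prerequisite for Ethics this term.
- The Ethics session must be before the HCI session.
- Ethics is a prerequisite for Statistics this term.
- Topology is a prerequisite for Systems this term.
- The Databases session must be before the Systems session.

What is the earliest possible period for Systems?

Precedence pushes Systems to at least period 3.
Systems at period 3 is achievable: Calculus -> period 2, Ethics -> period 2, Statistics -> period 3, Systems -> period 3, Databases -> period 1, HCI -> period 4, Topology -> period 1.

period 3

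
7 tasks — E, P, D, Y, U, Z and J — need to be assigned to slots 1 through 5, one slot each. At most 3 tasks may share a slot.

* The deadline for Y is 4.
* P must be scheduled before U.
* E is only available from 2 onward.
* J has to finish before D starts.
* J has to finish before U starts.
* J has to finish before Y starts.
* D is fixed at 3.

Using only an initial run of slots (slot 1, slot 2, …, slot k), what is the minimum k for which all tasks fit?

The precedence chain requires at least 2 distinct slots.
With at most 3 per slot and 7 tasks, at least 3 slots are needed.
D can't be placed before 3, so the schedule must run through at least slot 3.
3 works (last occupied slot: 3): for example Z=1, E=2, D=3, U=2, P=1, J=1, Y=2.

3 slots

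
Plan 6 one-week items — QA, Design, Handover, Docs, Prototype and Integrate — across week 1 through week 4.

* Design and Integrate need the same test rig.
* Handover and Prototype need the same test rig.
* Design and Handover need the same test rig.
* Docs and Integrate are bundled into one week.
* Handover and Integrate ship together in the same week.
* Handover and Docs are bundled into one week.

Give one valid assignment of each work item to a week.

QA in week 1, Handover in week 2, Prototype in week 1, Design in week 1, Integrate in week 2, Docs in week 2

Checking: Handover(week 2) != Prototype(week 1); Design(week 1) != Integrate(week 2); Design(week 1) != Handover(week 2); Handover = Integrate = week 2; Docs = Integrate = week 2; Handover = Docs = week 2.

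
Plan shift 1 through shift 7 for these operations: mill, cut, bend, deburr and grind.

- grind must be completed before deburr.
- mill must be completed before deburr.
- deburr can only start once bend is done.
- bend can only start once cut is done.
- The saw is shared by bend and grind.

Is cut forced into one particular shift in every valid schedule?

cut can be shift 1 (e.g. bend in shift 2; mill in shift 1; grind in shift 1; cut in shift 1; deburr in shift 3) or shift 2 (e.g. bend in shift 3, grind in shift 1, cut in shift 2, deburr in shift 4, mill in shift 1).

No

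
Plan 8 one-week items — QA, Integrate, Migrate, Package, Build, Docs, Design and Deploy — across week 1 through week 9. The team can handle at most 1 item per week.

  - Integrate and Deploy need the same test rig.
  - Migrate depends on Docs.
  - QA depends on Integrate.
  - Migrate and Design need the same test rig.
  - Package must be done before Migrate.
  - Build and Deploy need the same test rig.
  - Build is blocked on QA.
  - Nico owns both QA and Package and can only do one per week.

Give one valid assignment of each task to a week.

Package=week 3, Deploy=week 8, Build=week 6, Integrate=week 1, Design=week 7, Docs=week 4, QA=week 2, Migrate=week 5

Checking: Docs(week 4) before Migrate(week 5); Integrate(week 1) before QA(week 2); Package(week 3) before Migrate(week 5); QA(week 2) before Build(week 6); Migrate(week 5) != Design(week 7); Integrate(week 1) != Deploy(week 8); QA(week 2) != Package(week 3); Build(week 6) != Deploy(week 8); max 1 per week (cap 1).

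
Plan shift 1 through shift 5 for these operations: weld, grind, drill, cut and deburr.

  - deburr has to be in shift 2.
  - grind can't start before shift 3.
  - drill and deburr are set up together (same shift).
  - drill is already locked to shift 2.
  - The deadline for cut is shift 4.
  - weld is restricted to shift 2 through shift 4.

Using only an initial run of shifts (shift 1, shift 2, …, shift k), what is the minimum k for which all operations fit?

grind can't be placed before shift 3, so the schedule must run through at least shift 3.
3 works (last occupied shift: shift 3): for example cut in shift 1, weld in shift 2, drill in shift 2, grind in shift 3, deburr in shift 2.

3 shifts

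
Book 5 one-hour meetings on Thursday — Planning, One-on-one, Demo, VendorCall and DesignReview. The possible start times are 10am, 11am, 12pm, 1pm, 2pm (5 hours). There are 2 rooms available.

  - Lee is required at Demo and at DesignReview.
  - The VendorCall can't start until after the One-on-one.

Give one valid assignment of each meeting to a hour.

One-on-one=10am; Planning=10am; Demo=11am; DesignReview=12pm; VendorCall=11am

Checking: One-on-one(10am) before VendorCall(11am); Demo(11am) != DesignReview(12pm); max 2 per hour (cap 2).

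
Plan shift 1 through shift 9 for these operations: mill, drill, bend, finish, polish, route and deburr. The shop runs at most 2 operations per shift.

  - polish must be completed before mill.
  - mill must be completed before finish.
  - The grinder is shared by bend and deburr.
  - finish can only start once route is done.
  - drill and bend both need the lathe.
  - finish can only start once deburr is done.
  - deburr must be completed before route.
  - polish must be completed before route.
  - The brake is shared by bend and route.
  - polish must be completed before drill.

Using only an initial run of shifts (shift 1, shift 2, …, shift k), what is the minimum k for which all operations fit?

The precedence chain requires at least 3 distinct shifts.
With at most 2 per shift and 7 operations, at least 4 shifts are needed.
4 works (last occupied shift: shift 4): for example bend -> shift 4, finish -> shift 3, route -> shift 2, drill -> shift 3, deburr -> shift 1, polish -> shift 1, mill -> shift 2.

4 shifts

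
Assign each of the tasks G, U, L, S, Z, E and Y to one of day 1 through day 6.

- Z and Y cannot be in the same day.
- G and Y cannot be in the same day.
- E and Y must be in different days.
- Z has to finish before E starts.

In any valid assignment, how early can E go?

day 2

Precedence pushes E to at least day 2.
E at day 2 is achievable: L in day 1, U in day 1, Y in day 3, E in day 2, G in day 1, S in day 1, Z in day 1.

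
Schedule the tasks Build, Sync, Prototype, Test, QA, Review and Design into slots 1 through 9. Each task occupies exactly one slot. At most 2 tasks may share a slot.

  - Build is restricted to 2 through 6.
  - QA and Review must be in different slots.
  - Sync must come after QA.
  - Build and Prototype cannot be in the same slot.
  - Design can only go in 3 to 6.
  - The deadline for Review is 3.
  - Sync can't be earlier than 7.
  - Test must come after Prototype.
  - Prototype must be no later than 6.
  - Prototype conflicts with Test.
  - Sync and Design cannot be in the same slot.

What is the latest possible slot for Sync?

9

Sync is available from 7.
Sync at 9 is achievable: Build in 2; Prototype in 1; Design in 3; QA in 3; Test in 2; Review in 1; Sync in 9.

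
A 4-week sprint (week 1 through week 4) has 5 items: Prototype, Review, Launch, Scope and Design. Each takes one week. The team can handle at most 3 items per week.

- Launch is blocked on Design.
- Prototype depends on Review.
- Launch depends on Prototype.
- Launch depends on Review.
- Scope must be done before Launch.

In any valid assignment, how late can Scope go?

Downstream work caps Scope at week 3.
Scope at week 3 is achievable: Launch in week 4; Scope in week 3; Prototype in week 2; Review in week 1; Design in week 1.

week 3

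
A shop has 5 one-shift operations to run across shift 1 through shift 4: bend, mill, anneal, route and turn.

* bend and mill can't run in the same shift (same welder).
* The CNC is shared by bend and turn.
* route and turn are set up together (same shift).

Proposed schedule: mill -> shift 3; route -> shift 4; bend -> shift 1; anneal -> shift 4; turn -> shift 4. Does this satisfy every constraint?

bend and mill can't run in the same shift (same welder) — holds.
route and turn are set up together (same shift) — holds.
The CNC is shared by bend and turn — holds.

Yes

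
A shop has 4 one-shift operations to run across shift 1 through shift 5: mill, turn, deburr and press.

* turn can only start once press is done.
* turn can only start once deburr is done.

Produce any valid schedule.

mill=shift 1; deburr=shift 1; turn=shift 2; press=shift 1

Checking: press(shift 1) before turn(shift 2); deburr(shift 1) before turn(shift 2).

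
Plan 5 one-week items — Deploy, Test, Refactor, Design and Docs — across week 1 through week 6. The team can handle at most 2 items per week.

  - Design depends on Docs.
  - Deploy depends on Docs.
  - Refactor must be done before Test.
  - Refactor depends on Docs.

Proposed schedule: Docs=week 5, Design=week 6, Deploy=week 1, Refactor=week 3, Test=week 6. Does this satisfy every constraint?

Deploy depends on Docs — violated.
The team can handle at most 2 items per week — holds.
Design depends on Docs — holds.
Refactor must be done before Test — holds.
Refactor depends on Docs — violated.

No — it violates: Deploy depends on Docs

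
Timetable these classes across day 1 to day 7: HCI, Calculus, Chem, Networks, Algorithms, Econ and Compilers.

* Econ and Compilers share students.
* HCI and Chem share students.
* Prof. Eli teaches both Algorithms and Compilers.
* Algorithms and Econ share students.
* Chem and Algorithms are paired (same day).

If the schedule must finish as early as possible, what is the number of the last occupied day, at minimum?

3

Check 2 days directly (anything shorter is at least as hard).
Could 2 days be enough, i.e. nothing placed later than day 2? No: Chem, Econ and Compilers must all be in different days (Chem/Econ can't share; Chem/Compilers can't share; Econ/Compilers can't share), but only 2 days are available: 3 classes can't fit in 2 distinct days.
So 2 days is not enough.
3 works (last occupied day: day 3): for example Algorithms in day 2; Networks in day 1; Compilers in day 3; Econ in day 1; Calculus in day 1; Chem in day 2; HCI in day 1.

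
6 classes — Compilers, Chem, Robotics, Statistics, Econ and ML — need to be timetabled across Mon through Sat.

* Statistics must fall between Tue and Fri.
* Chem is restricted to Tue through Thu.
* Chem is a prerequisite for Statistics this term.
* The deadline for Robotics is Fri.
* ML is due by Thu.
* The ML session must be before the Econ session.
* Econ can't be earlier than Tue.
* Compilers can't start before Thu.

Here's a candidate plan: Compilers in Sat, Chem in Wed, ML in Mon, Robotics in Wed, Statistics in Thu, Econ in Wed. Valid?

Statistics must fall between Tue and Fri — holds.
Chem is restricted to Tue through Thu — holds.
The ML session must be before the Econ session — holds.
Chem is a prerequisite for Statistics this term — holds.
The deadline for Robotics is Fri — holds.
ML is due by Thu — holds.
Econ can't be earlier than Tue — holds.
Compilers can't start before Thu — holds.

Valid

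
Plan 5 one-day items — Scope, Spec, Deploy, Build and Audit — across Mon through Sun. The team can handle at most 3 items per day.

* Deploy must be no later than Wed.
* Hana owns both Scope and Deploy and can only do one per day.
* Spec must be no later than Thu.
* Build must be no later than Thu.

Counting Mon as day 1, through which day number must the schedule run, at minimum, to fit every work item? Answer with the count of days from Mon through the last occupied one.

With at most 3 per day and 5 work items, at least 2 days are needed.
2 works (last occupied day: Tue): for example Spec -> Mon; Deploy -> Tue; Scope -> Mon; Audit -> Tue; Build -> Mon.

2 days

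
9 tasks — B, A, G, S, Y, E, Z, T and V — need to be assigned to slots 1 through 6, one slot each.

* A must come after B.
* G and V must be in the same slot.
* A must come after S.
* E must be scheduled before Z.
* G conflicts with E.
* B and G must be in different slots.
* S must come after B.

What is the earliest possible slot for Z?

Precedence pushes Z to at least 2.
Z at 2 is achievable: Z -> 2, A -> 3, Y -> 1, G -> 2, V -> 2, S -> 2, B -> 1, T -> 1, E -> 1.

2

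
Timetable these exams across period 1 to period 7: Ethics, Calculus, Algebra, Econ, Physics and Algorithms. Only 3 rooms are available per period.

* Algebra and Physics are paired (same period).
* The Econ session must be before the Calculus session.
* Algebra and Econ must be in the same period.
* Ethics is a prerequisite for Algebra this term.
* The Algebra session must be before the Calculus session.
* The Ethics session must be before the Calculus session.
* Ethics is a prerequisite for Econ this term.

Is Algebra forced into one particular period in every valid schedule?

No

Algebra can be period 2 (e.g. Calculus -> period 3; Physics -> period 2; Ethics -> period 1; Algorithms -> period 1; Algebra -> period 2; Econ -> period 2) or period 3 (e.g. Physics -> period 3; Algebra -> period 3; Algorithms -> period 1; Calculus -> period 4; Ethics -> period 1; Econ -> period 3).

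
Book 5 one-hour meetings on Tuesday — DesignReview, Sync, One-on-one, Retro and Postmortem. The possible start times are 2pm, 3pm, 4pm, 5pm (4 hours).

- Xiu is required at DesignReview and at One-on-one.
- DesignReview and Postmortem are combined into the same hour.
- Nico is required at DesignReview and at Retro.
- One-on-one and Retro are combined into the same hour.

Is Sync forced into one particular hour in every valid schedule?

No

Sync can be 2pm (e.g. Sync in 2pm, Retro in 3pm, Postmortem in 2pm, DesignReview in 2pm, One-on-one in 3pm) or 3pm (e.g. Postmortem -> 2pm, DesignReview -> 2pm, Retro -> 3pm, One-on-one -> 3pm, Sync -> 3pm).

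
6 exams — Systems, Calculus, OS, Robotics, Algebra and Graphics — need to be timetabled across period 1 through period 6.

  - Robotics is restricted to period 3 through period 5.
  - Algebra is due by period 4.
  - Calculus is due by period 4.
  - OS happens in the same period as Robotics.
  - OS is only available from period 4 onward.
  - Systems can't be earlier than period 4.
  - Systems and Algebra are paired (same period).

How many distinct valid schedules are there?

48

Splitting on Calculus: it can be period 1 (12), period 2 (12), period 3 (12), period 4 (12). Listing each branch's schedules as (Systems, OS, Robotics, Algebra, Graphics) by period number:
Calculus=period 1: (4,4,4,4,1) (4,4,4,4,2) (4,4,4,4,3) (4,4,4,4,4) (4,4,4,4,5) (4,4,4,4,6) (4,5,5,4,1) (4,5,5,4,2) (4,5,5,4,3) (4,5,5,4,4) (4,5,5,4,5) (4,5,5,4,6) — 12.
Calculus=period 2: (4,4,4,4,1) (4,4,4,4,2) (4,4,4,4,3) (4,4,4,4,4) (4,4,4,4,5) (4,4,4,4,6) (4,5,5,4,1) (4,5,5,4,2) (4,5,5,4,3) (4,5,5,4,4) (4,5,5,4,5) (4,5,5,4,6) — 12.
Calculus=period 3: (4,4,4,4,1) (4,4,4,4,2) (4,4,4,4,3) (4,4,4,4,4) (4,4,4,4,5) (4,4,4,4,6) (4,5,5,4,1) (4,5,5,4,2) (4,5,5,4,3) (4,5,5,4,4) (4,5,5,4,5) (4,5,5,4,6) — 12.
Calculus=period 4: (4,4,4,4,1) (4,4,4,4,2) (4,4,4,4,3) (4,4,4,4,4) (4,4,4,4,5) (4,4,4,4,6) (4,5,5,4,1) (4,5,5,4,2) (4,5,5,4,3) (4,5,5,4,4) (4,5,5,4,5) (4,5,5,4,6) — 12.
Summing: 12 + 12 + 12 + 12 = 48.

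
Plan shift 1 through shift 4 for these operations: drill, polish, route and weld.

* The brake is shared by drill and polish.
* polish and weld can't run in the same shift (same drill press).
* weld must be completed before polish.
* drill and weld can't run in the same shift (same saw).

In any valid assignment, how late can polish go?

shift 4

Precedence pushes polish to at least shift 2.
polish at shift 4 is achievable: polish in shift 4; route in shift 1; weld in shift 1; drill in shift 2.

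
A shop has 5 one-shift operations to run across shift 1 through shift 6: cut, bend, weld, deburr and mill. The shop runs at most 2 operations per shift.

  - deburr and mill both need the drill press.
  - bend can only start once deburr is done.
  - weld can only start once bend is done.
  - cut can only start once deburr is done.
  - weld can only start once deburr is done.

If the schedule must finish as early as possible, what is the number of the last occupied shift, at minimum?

The precedence chain requires at least 3 distinct shifts.
With at most 2 per shift and 5 operations, at least 3 shifts are needed.
3 works (last occupied shift: shift 3): for example mill=shift 3; deburr=shift 1; bend=shift 2; weld=shift 3; cut=shift 2.

3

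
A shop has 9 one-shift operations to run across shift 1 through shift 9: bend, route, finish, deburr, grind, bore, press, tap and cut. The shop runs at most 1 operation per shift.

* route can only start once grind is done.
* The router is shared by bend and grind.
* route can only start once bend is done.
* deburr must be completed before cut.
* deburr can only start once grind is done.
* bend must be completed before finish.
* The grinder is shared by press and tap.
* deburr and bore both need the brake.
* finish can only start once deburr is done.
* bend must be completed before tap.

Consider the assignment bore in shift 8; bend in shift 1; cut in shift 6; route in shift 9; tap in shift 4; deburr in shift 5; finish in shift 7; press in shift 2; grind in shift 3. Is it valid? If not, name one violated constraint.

deburr must be completed before cut — holds.
route can only start once grind is done — holds.
bend must be completed before tap — holds.
The router is shared by bend and grind — holds.
deburr can only start once grind is done — holds.
The shop runs at most 1 operation per shift — holds.
bend must be completed before finish — holds.
route can only start once bend is done — holds.
finish can only start once deburr is done — holds.
The grinder is shared by press and tap — holds.
deburr and bore both need the brake — holds.

Yes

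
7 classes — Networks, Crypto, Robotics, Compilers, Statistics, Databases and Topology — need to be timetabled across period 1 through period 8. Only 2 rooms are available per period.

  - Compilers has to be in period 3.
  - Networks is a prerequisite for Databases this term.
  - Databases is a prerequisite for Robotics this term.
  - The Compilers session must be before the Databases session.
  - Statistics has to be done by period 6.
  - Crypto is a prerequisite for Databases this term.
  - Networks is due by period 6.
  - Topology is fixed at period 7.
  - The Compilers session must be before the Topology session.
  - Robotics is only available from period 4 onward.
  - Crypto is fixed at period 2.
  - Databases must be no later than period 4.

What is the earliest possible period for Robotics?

Robotics is available from period 4; precedence pushes Robotics to at least period 5.
Robotics at period 5 is achievable: Crypto=period 2, Robotics=period 5, Networks=period 1, Topology=period 7, Databases=period 4, Compilers=period 3, Statistics=period 1.

period 5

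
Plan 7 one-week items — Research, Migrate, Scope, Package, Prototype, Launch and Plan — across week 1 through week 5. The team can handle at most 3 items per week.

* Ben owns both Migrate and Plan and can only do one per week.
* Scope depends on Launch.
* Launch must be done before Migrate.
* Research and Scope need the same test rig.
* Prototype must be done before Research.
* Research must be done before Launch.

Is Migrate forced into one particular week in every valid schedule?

No

Migrate can be week 4 (e.g. Research -> week 2; Prototype -> week 1; Plan -> week 1; Scope -> week 4; Launch -> week 3; Migrate -> week 4; Package -> week 1) or week 5 (e.g. Migrate -> week 5, Package -> week 1, Research -> week 2, Launch -> week 3, Prototype -> week 1, Plan -> week 1, Scope -> week 4).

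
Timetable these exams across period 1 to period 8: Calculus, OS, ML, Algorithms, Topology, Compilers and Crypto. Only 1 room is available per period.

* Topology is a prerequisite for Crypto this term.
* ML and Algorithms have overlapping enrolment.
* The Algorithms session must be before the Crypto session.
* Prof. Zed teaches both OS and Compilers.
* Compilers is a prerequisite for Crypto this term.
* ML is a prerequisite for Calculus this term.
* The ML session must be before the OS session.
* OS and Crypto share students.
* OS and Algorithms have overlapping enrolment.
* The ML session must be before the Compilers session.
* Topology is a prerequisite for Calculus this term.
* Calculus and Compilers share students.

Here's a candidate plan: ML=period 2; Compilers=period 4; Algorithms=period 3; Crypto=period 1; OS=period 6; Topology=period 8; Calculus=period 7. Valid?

Topology is a prerequisite for Crypto this term — violated.
The Algorithms session must be before the Crypto session — violated.
Topology is a prerequisite for Calculus this term — violated.
The ML session must be before the OS session — holds.
Compilers is a prerequisite for Crypto this term — violated.
Calculus and Compilers share students — holds.
ML is a prerequisite for Calculus this term — holds.
Only 1 room is available per period — holds.
OS and Algorithms have overlapping enrolment — holds.
The ML session must be before the Compilers session — holds.
OS and Crypto share students — holds.
Prof. Zed teaches both OS and Compilers — holds.
ML and Algorithms have overlapping enrolment — holds.

Invalid. Topology is a prerequisite for Crypto this term.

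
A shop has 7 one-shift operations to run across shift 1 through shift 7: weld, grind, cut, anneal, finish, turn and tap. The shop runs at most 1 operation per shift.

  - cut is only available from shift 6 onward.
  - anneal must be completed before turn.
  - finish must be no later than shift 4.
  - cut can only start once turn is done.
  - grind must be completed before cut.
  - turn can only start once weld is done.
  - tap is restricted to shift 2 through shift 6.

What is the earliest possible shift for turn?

Precedence pushes turn to at least shift 2; downstream work caps turn at shift 6.
turn at shift 3 is achievable: weld=shift 1, tap=shift 5, cut=shift 7, anneal=shift 2, turn=shift 3, finish=shift 4, grind=shift 6.
Nothing earlier works — the capacity limit rule out every shift before shift 3.

shift 3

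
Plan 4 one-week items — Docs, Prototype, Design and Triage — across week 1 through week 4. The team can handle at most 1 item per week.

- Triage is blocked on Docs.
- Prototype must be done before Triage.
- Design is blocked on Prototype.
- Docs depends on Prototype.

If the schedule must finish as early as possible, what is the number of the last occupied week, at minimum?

week 4

The precedence chain requires at least 3 distinct weeks.
With at most 1 per week and 4 tasks, at least 4 weeks are needed.
4 works (last occupied week: week 4): for example Prototype in week 1; Triage in week 3; Design in week 4; Docs in week 2.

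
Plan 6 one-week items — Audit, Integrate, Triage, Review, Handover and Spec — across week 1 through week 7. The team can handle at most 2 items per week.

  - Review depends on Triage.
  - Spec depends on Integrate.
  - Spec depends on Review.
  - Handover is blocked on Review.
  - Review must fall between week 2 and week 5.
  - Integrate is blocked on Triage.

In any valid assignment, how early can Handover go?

Precedence pushes Handover to at least week 3.
Handover at week 3 is achievable: Spec=week 3; Review=week 2; Audit=week 1; Handover=week 3; Integrate=week 2; Triage=week 1.

week 3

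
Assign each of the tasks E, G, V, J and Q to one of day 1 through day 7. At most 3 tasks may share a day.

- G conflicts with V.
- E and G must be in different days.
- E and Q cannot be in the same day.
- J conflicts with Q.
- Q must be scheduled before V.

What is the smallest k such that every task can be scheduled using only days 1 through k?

2 days

The precedence chain requires at least 2 distinct days.
With at most 3 per day and 5 tasks, at least 2 days are needed.
2 works (last occupied day: day 2): for example J in day 2; E in day 2; Q in day 1; V in day 2; G in day 1.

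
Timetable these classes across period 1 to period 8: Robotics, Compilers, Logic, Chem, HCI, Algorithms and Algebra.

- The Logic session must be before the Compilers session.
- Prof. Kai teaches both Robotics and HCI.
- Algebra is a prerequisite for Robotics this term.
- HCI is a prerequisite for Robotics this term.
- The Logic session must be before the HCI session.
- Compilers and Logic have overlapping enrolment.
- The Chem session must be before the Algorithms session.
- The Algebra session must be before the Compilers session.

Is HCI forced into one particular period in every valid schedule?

HCI can be period 2 (e.g. Chem in period 1, Compilers in period 2, Robotics in period 3, Algebra in period 1, Algorithms in period 2, Logic in period 1, HCI in period 2) or period 3 (e.g. Logic -> period 1, Robotics -> period 4, Algebra -> period 1, HCI -> period 3, Algorithms -> period 2, Chem -> period 1, Compilers -> period 2).

No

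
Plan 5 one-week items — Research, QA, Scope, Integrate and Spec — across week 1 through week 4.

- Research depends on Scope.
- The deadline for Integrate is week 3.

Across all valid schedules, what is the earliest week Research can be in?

week 2

Precedence pushes Research to at least week 2.
Research at week 2 is achievable: Research in week 2, Integrate in week 1, Spec in week 1, Scope in week 1, QA in week 1.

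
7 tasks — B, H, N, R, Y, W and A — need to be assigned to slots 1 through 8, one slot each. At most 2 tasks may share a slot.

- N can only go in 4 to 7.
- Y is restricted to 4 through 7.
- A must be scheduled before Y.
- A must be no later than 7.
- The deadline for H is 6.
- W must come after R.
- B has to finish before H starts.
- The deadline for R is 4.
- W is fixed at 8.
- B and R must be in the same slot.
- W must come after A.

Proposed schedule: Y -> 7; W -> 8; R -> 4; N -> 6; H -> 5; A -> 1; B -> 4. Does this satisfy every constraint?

B and R must be in the same slot — holds.
A must be scheduled before Y — holds.
W must come after A — holds.
B has to finish before H starts — holds.
Y is restricted to 4 through 7 — holds.
N can only go in 4 to 7 — holds.
W must come after R — holds.
The deadline for H is 6 — holds.
A must be no later than 7 — holds.
At most 2 tasks may share a slot — holds.
W is fixed at 8 — holds.
The deadline for R is 4 — holds.

Yes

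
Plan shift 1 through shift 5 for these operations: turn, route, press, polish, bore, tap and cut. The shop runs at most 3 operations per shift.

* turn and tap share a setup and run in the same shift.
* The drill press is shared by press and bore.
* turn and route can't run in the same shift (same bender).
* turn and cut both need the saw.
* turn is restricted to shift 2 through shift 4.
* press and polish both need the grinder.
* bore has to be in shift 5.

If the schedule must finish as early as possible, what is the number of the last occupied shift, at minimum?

With at most 3 per shift and 7 operations, at least 3 shifts are needed.
bore can't be placed before shift 5, so the schedule must run through at least shift 5.
5 works (last occupied shift: shift 5): for example turn=shift 2, polish=shift 2, bore=shift 5, cut=shift 1, tap=shift 2, route=shift 1, press=shift 1.

5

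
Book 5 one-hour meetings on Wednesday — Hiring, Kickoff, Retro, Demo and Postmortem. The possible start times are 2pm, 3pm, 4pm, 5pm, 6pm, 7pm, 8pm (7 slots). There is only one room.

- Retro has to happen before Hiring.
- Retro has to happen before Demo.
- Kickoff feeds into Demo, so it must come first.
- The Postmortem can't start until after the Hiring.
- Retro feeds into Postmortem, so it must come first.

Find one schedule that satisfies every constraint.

Hiring=3pm, Kickoff=4pm, Postmortem=6pm, Retro=2pm, Demo=5pm

Checking: Retro(2pm) before Postmortem(6pm); Hiring(3pm) before Postmortem(6pm); Retro(2pm) before Demo(5pm); Kickoff(4pm) before Demo(5pm); Retro(2pm) before Hiring(3pm); max 1 per slot (cap 1).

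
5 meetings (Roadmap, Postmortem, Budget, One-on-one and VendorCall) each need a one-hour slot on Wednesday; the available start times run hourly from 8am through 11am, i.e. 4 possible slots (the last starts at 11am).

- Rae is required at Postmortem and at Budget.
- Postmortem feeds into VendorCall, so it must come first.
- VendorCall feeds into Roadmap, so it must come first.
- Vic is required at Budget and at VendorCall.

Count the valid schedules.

Splitting on Roadmap: it can be 10am (8), 11am (24). Listing each branch's schedules as (Postmortem, Budget, One-on-one, VendorCall):
Roadmap=10am: (8am,10am,8am,9am) (8am,10am,9am,9am) (8am,10am,10am,9am) (8am,10am,11am,9am) (8am,11am,8am,9am) (8am,11am,9am,9am) (8am,11am,10am,9am) (8am,11am,11am,9am) — 8.
Roadmap=11am: (8am,9am,8am,10am) (8am,9am,9am,10am) (8am,9am,10am,10am) (8am,9am,11am,10am) (8am,10am,8am,9am) (8am,10am,9am,9am) (8am,10am,10am,9am) (8am,10am,11am,9am) (8am,11am,8am,9am) (8am,11am,8am,10am) (8am,11am,9am,9am) (8am,11am,9am,10am) (8am,11am,10am,9am) (8am,11am,10am,10am) (8am,11am,11am,9am) (8am,11am,11am,10am) (9am,8am,8am,10am) (9am,8am,9am,10am) (9am,8am,10am,10am) (9am,8am,11am,10am) (9am,11am,8am,10am) (9am,11am,9am,10am) (9am,11am,10am,10am) (9am,11am,11am,10am) — 24.
Summing: 8 + 24 = 32.

32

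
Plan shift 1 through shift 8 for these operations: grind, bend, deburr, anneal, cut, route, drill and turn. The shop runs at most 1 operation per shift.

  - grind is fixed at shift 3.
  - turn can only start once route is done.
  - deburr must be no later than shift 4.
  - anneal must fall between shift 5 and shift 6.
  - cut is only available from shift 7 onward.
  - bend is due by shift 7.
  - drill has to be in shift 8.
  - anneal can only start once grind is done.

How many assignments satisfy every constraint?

18

Splitting on bend: it can be shift 1 (4), shift 2 (4), shift 4 (4), shift 5 (3), shift 6 (3). Listing each branch's schedules as (grind, deburr, anneal, cut, route, drill, turn) by shift number:
bend=shift 1: (3,2,5,7,4,8,6) (3,2,6,7,4,8,5) (3,4,5,7,2,8,6) (3,4,6,7,2,8,5) — 4.
bend=shift 2: (3,1,5,7,4,8,6) (3,1,6,7,4,8,5) (3,4,5,7,1,8,6) (3,4,6,7,1,8,5) — 4.
bend=shift 4: (3,1,5,7,2,8,6) (3,1,6,7,2,8,5) (3,2,5,7,1,8,6) (3,2,6,7,1,8,5) — 4.
bend=shift 5: (3,1,6,7,2,8,4) (3,2,6,7,1,8,4) (3,4,6,7,1,8,2) — 3.
bend=shift 6: (3,1,5,7,2,8,4) (3,2,5,7,1,8,4) (3,4,5,7,1,8,2) — 3.
Summing: 4 + 4 + 4 + 3 + 3 = 18.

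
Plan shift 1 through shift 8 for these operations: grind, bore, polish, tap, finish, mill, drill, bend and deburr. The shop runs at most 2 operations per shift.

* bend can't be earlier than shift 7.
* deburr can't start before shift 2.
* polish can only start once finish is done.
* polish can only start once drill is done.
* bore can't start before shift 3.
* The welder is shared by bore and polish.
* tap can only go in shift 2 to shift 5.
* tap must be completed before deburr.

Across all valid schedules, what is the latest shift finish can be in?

shift 7

Downstream work caps finish at shift 7.
finish at shift 7 is achievable: drill=shift 1; deburr=shift 3; tap=shift 2; polish=shift 8; bend=shift 7; bore=shift 3; finish=shift 7; mill=shift 2; grind=shift 1.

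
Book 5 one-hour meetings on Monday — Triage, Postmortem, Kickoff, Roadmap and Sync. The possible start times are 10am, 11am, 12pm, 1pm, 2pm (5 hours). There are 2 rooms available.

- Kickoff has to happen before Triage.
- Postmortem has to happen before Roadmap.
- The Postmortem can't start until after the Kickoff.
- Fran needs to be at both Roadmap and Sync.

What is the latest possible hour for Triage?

Precedence pushes Triage to at least 11am.
Triage at 2pm is achievable: Postmortem=11am, Triage=2pm, Kickoff=10am, Roadmap=12pm, Sync=10am.

2pm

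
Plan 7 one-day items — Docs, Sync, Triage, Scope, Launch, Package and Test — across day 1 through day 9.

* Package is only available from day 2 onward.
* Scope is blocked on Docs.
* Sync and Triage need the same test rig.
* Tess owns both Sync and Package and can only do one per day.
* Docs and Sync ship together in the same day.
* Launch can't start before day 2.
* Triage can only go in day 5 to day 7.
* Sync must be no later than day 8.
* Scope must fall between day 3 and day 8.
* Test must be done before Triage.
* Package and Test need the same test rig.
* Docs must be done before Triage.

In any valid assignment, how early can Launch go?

day 2

Launch is available from day 2.
Launch at day 2 is achievable: Triage in day 5; Docs in day 1; Sync in day 1; Scope in day 3; Package in day 2; Test in day 1; Launch in day 2.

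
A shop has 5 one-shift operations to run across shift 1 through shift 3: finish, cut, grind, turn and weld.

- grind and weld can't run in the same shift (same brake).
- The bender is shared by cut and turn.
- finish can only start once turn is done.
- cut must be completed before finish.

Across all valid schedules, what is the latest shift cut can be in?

Downstream work caps cut at shift 2.
cut at shift 2 is achievable: finish -> shift 3; weld -> shift 2; grind -> shift 1; turn -> shift 1; cut -> shift 2.

shift 2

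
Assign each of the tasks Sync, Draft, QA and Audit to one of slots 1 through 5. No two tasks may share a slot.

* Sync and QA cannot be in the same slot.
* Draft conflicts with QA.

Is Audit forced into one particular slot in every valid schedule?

No

Audit can be 1 (e.g. Audit -> 1; Sync -> 2; QA -> 4; Draft -> 3) or 2 (e.g. Audit in 2; QA in 4; Draft in 3; Sync in 1).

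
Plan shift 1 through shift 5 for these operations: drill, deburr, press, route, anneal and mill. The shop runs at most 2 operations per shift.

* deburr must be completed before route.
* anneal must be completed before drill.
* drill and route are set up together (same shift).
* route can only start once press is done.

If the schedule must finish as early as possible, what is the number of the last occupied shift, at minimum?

The precedence chain requires at least 2 distinct shifts.
With at most 2 per shift and 6 operations, at least 3 shifts are needed.
3 works (last occupied shift: shift 3): for example drill=shift 3; deburr=shift 1; press=shift 1; route=shift 3; anneal=shift 2; mill=shift 2.

shift 3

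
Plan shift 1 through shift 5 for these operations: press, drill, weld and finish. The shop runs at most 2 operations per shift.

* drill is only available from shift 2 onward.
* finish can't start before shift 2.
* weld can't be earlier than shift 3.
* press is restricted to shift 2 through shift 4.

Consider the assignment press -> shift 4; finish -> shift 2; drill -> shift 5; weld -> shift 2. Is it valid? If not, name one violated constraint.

No — it violates: weld can't be earlier than shift 3

drill is only available from shift 2 onward — holds.
finish can't start before shift 2 — holds.
weld can't be earlier than shift 3 — violated.
The shop runs at most 2 operations per shift — holds.
press is restricted to shift 2 through shift 4 — holds.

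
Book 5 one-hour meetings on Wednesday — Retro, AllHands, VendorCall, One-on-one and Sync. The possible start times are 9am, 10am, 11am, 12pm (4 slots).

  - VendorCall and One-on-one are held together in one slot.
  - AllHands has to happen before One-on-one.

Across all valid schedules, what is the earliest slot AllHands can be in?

Downstream work caps AllHands at 11am.
AllHands at 9am is achievable: Sync=9am; Retro=9am; VendorCall=10am; One-on-one=10am; AllHands=9am.

9am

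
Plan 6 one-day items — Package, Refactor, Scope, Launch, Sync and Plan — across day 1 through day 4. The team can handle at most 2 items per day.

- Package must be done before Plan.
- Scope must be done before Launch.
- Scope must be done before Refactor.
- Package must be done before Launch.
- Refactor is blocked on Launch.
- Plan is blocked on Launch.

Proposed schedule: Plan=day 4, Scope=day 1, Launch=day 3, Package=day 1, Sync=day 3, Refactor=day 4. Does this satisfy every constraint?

The team can handle at most 2 items per day — holds.
Refactor is blocked on Launch — holds.
Scope must be done before Launch — holds.
Scope must be done before Refactor — holds.
Package must be done before Launch — holds.
Plan is blocked on Launch — holds.
Package must be done before Plan — holds.

Yes, all constraints hold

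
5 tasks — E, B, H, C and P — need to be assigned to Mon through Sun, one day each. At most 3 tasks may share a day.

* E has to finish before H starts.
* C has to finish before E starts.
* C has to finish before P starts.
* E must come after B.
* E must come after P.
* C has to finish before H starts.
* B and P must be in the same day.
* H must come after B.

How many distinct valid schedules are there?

Splitting on E: it can be Wed (4), Thu (9), Fri (12), Sat (10). Listing each branch's schedules as (B, H, C, P):
E=Wed: (Tue,Thu,Mon,Tue) (Tue,Fri,Mon,Tue) (Tue,Sat,Mon,Tue) (Tue,Sun,Mon,Tue) — 4.
E=Thu: (Tue,Fri,Mon,Tue) (Tue,Sat,Mon,Tue) (Tue,Sun,Mon,Tue) (Wed,Fri,Mon,Wed) (Wed,Fri,Tue,Wed) (Wed,Sat,Mon,Wed) (Wed,Sat,Tue,Wed) (Wed,Sun,Mon,Wed) (Wed,Sun,Tue,Wed) — 9.
E=Fri: (Tue,Sat,Mon,Tue) (Tue,Sun,Mon,Tue) (Wed,Sat,Mon,Wed) (Wed,Sat,Tue,Wed) (Wed,Sun,Mon,Wed) (Wed,Sun,Tue,Wed) (Thu,Sat,Mon,Thu) (Thu,Sat,Tue,Thu) (Thu,Sat,Wed,Thu) (Thu,Sun,Mon,Thu) (Thu,Sun,Tue,Thu) (Thu,Sun,Wed,Thu) — 12.
E=Sat: (Tue,Sun,Mon,Tue) (Wed,Sun,Mon,Wed) (Wed,Sun,Tue,Wed) (Thu,Sun,Mon,Thu) (Thu,Sun,Tue,Thu) (Thu,Sun,Wed,Thu) (Fri,Sun,Mon,Fri) (Fri,Sun,Tue,Fri) (Fri,Sun,Wed,Fri) (Fri,Sun,Thu,Fri) — 10.
Summing: 4 + 9 + 12 + 10 = 35.

35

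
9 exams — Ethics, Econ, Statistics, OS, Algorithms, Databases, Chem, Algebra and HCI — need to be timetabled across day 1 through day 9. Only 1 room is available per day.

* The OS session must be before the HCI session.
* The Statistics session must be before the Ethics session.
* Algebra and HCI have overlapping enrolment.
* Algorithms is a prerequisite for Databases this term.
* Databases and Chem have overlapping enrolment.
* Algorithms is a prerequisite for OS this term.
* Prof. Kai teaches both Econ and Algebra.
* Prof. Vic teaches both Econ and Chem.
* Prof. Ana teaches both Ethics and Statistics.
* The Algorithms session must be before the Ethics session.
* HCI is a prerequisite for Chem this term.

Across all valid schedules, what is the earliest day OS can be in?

Precedence pushes OS to at least day 2; downstream work caps OS at day 7.
OS at day 2 is achievable: Databases=day 6, Algorithms=day 1, Econ=day 8, Chem=day 7, HCI=day 5, OS=day 2, Ethics=day 4, Algebra=day 9, Statistics=day 3.

day 2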